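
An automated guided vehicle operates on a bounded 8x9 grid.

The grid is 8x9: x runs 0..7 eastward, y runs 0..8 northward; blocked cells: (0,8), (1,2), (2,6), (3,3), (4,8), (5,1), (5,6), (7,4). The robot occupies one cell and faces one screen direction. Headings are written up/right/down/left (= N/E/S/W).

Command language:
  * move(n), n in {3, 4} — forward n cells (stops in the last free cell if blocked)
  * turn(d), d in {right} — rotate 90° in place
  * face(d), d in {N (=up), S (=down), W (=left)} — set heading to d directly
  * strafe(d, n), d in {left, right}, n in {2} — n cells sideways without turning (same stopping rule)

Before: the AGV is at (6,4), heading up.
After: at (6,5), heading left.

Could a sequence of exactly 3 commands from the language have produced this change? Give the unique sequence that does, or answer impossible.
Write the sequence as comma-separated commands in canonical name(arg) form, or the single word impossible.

key: cell and facing (now W) both changed — the 3 commands mix motion and turning
t0: at (6,4), heading up
1. move(3) → at (6,7), heading up
2. face(W) → at (6,7), heading left
3. strafe(left, 2) → at (6,5), heading left
no other 3-command option fits: unique.

move(3), face(W), strafe(left, 2)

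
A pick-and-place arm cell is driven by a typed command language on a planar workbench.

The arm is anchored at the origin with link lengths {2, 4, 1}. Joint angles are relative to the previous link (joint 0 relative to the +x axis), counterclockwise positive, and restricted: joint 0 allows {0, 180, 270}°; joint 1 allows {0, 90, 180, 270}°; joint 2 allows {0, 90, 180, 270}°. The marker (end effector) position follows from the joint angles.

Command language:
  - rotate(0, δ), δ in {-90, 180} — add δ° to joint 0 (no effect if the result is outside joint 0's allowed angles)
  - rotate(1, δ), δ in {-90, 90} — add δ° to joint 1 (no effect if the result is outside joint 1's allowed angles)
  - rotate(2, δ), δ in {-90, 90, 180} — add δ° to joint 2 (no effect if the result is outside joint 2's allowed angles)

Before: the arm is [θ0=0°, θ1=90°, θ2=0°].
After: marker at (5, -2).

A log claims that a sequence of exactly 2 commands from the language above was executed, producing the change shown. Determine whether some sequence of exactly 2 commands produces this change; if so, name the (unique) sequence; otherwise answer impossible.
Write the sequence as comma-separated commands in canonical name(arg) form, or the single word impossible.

key: running rotate(0, 180) before rotate(0, -90) would end elsewhere — order is forced
begin: [θ0=0°, θ1=90°, θ2=0°]
1. rotate(0, -90) → [θ0=270°, θ1=90°, θ2=0°]
2. rotate(0, 180) → [θ0=270°, θ1=90°, θ2=0°]
uniquely the one of 49 2-step routes that fits.

rotate(0, -90), rotate(0, 180)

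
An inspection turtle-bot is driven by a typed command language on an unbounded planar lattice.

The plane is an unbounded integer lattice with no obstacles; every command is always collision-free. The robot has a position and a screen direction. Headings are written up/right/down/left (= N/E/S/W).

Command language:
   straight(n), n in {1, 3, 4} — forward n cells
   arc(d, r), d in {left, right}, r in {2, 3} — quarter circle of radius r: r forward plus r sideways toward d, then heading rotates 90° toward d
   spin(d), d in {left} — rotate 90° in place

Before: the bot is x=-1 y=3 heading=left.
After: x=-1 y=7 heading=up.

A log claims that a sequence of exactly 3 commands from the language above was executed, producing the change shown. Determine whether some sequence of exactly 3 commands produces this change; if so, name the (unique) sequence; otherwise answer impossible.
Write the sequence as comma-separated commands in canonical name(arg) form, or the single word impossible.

key: cell and facing (now N) both changed — the 3 commands mix motion and turning
t0: x=-1 y=3 heading=left
t=1 arc(right, 2) ⇒ x=-3 y=5 heading=up
t=2 arc(right, 2) ⇒ x=-1 y=7 heading=right
t=3 spin(left) ⇒ x=-1 y=7 heading=up
no rival 3-sequence matches.

arc(right, 2), arc(right, 2), spin(left)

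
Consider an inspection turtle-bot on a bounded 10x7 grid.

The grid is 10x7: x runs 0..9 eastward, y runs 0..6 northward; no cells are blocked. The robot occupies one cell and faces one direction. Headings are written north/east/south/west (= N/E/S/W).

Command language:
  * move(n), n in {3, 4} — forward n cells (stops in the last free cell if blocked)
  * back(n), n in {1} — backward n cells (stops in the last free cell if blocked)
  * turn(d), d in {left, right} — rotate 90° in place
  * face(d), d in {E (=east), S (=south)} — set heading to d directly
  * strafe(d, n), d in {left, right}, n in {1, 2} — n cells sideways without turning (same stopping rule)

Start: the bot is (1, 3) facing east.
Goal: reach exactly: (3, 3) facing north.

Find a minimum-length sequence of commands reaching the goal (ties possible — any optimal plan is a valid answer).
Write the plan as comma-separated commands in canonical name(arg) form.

turn(left), strafe(right, 2)

start: (1, 3) facing east
1. turn(left) → (1, 3) facing north
2. strafe(right, 2) → (3, 3) facing north
nothing shorter than 2 reaches the goal.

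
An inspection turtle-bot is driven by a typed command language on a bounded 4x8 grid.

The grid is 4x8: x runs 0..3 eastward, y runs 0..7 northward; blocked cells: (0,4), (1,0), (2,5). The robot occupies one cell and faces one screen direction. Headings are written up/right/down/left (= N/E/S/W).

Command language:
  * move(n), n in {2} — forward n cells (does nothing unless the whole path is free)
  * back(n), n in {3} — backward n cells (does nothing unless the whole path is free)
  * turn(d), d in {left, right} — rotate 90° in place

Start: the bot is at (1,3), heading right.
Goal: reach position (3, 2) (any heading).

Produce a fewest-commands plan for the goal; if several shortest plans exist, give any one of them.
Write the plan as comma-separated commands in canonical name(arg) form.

move(2), turn(left), move(2), back(3)

t0: at (1,3), heading right
step 1 (move(2)): at (3,3), heading right
step 2 (turn(left)): at (3,3), heading up
step 3 (move(2)): at (3,5), heading up
step 4 (back(3)): at (3,2), heading up
minimal: 4 command(s), checked below 4.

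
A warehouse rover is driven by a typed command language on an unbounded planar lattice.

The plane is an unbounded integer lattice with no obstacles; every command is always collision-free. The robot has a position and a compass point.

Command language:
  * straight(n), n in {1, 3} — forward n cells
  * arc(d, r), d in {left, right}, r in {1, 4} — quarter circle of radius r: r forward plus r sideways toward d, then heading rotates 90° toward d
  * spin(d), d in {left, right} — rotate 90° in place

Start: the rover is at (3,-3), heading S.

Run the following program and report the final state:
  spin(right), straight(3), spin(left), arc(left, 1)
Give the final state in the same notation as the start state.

at (1,-4), heading E

t0: at (3,-3), heading S
[1] after spin(right): at (3,-3), heading W
[2] after straight(3): at (0,-3), heading W
[3] after spin(left): at (0,-3), heading S
[4] after arc(left, 1): at (1,-4), heading E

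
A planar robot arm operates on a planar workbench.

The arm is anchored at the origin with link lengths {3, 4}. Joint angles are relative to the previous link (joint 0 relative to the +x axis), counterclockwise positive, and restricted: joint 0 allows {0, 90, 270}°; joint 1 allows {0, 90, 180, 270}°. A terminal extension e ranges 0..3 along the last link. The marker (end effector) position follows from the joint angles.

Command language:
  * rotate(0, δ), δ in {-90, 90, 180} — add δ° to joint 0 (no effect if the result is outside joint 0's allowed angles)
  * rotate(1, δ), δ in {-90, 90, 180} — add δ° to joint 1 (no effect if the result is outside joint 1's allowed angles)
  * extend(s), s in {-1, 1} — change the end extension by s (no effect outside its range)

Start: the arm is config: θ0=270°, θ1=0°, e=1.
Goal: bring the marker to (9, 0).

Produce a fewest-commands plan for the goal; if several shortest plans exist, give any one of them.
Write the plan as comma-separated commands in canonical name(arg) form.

rotate(0, 90), extend(1)

initial: config: θ0=270°, θ1=0°, e=1
[1] after rotate(0, 90): config: θ0=0°, θ1=0°, e=1
[2] after extend(1): config: θ0=0°, θ1=0°, e=2
no 1-step plan works, so 2 is optimal.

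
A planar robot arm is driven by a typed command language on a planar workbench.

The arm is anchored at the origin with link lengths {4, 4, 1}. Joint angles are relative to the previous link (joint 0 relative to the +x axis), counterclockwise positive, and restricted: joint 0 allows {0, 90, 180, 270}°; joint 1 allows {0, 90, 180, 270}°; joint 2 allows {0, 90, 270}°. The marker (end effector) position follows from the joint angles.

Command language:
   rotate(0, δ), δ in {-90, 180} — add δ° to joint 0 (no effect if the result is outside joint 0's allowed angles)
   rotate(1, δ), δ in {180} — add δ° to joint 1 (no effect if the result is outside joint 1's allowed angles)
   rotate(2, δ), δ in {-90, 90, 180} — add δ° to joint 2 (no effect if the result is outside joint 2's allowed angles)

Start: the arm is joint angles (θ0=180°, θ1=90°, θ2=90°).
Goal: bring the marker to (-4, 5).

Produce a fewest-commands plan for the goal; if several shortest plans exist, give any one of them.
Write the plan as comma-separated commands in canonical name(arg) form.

begin: joint angles (θ0=180°, θ1=90°, θ2=90°)
step 1 (rotate(2, -90)): joint angles (θ0=180°, θ1=90°, θ2=0°)
step 2 (rotate(1, 180)): joint angles (θ0=180°, θ1=270°, θ2=0°)
no 1-step plan works, so 2 is optimal.

rotate(2, -90), rotate(1, 180)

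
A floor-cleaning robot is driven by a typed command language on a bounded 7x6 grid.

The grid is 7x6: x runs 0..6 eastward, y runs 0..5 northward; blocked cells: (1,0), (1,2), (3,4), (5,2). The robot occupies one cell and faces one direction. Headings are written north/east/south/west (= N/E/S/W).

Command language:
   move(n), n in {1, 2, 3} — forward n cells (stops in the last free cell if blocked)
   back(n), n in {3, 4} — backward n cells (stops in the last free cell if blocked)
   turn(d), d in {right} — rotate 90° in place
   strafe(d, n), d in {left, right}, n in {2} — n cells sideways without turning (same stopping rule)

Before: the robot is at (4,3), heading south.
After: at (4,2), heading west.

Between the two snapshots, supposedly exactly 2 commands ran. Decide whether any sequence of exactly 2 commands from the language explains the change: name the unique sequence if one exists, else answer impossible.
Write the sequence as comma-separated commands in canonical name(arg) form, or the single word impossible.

key: running turn(right) before move(1) would end elsewhere — order is forced
start: at (4,3), heading south
step 1 (move(1)): at (4,2), heading south
step 2 (turn(right)): at (4,2), heading west
all 64 alternatives checked — unique.

move(1), turn(right)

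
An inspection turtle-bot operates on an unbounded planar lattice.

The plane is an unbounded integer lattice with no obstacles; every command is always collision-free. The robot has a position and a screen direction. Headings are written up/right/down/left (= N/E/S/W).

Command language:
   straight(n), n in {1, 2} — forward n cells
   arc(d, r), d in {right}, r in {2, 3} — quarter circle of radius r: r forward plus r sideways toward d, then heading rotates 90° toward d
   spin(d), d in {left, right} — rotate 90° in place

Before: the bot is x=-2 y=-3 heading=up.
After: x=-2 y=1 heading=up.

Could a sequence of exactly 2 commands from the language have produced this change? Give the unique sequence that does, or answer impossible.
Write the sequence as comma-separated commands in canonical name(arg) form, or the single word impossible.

straight(2), straight(2)

key: still facing N at the end — nothing in the sequence rotates
initial: x=-2 y=-3 heading=up
step 1 (straight(2)): x=-2 y=-1 heading=up
step 2 (straight(2)): x=-2 y=1 heading=up
uniquely the one of 36 2-step routes that fits.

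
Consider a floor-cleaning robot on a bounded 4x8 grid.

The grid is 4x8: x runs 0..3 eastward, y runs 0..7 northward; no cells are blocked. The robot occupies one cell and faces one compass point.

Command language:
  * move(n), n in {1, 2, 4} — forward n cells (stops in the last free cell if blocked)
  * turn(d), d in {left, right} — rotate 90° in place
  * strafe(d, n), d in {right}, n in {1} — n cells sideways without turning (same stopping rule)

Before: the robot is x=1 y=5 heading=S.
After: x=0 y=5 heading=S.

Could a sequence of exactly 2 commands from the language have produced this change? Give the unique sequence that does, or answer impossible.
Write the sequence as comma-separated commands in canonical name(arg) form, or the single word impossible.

strafe(right, 1), strafe(right, 1)

key: still facing S at the end — nothing in the sequence rotates
initial: x=1 y=5 heading=S
1. strafe(right, 1) → x=0 y=5 heading=S
2. strafe(right, 1) → x=0 y=5 heading=S
no rival 2-sequence matches.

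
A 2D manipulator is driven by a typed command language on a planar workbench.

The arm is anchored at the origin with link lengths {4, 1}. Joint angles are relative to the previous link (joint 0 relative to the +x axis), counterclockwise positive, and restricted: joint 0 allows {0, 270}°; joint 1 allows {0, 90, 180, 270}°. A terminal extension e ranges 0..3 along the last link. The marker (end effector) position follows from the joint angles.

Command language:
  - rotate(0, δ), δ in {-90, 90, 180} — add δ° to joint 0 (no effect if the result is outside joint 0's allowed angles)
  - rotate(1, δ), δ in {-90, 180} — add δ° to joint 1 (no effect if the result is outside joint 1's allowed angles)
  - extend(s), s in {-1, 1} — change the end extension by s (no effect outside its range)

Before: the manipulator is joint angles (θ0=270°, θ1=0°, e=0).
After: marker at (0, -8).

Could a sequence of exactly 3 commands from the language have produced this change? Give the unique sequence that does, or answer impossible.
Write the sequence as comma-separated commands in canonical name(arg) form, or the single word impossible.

from: joint angles (θ0=270°, θ1=0°, e=0)
1. extend(1) → joint angles (θ0=270°, θ1=0°, e=1)
2. extend(1) → joint angles (θ0=270°, θ1=0°, e=2)
3. extend(1) → joint angles (θ0=270°, θ1=0°, e=3)
no other 3-command option fits: unique.

extend(1), extend(1), extend(1)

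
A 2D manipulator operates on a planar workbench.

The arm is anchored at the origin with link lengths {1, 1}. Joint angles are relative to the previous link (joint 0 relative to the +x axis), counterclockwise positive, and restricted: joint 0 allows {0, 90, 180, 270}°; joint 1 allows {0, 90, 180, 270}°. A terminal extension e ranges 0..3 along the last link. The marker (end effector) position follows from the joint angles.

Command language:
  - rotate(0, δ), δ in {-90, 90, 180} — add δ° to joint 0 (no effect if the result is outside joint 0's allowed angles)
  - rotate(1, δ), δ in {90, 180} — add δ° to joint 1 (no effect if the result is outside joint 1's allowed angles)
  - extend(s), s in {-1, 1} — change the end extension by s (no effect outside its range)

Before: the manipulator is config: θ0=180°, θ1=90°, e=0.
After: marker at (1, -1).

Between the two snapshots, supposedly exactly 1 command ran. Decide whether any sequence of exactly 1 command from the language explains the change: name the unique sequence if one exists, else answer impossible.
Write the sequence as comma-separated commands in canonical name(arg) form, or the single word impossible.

rotate(0, 90)

start: config: θ0=180°, θ1=90°, e=0
[1] after rotate(0, 90): config: θ0=270°, θ1=90°, e=0
no rival 1-sequence matches.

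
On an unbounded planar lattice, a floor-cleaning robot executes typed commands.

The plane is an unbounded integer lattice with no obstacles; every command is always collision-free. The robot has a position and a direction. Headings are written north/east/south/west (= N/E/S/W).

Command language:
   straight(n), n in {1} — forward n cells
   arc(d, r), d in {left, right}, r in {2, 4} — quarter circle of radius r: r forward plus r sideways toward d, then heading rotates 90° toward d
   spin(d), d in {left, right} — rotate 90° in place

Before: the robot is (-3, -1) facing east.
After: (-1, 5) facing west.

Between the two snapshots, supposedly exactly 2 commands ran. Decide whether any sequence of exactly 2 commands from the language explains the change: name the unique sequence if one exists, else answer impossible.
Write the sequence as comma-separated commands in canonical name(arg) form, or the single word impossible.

key: running arc(left, 2) before arc(left, 4) would end elsewhere — order is forced
initial: (-3, -1) facing east
t=1 arc(left, 4) ⇒ (1, 3) facing north
t=2 arc(left, 2) ⇒ (-1, 5) facing west
no other 2-command option fits: unique.

arc(left, 4), arc(left, 2)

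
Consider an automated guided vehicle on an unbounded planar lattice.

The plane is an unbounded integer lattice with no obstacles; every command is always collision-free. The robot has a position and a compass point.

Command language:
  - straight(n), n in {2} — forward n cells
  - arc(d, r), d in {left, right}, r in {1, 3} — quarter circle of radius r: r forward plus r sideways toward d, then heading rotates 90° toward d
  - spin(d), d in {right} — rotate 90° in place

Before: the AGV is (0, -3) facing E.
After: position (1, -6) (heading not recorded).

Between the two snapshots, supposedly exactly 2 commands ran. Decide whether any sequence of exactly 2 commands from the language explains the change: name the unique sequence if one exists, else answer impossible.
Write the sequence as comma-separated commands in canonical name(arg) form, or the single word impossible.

arc(right, 1), straight(2)

key: running straight(2) before arc(right, 1) would end elsewhere — order is forced
initial: (0, -3) facing E
t=1 arc(right, 1) ⇒ (1, -4) facing S
t=2 straight(2) ⇒ (1, -6) facing S
all 36 alternatives checked — unique.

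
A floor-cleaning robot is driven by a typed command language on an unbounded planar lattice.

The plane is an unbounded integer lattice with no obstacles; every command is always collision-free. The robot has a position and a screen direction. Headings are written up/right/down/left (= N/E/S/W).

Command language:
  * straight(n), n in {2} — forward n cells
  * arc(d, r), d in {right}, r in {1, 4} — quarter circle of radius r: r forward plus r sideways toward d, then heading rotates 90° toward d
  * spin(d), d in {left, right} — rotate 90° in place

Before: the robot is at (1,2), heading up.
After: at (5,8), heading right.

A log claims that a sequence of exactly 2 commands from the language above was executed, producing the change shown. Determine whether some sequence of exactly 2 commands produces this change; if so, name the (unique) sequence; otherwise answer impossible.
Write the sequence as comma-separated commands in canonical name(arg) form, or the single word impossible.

straight(2), arc(right, 4)

key: order matters: swapping straight(2) and arc(right, 4) lands elsewhere
initial: at (1,2), heading up
1. straight(2) → at (1,4), heading up
2. arc(right, 4) → at (5,8), heading right
no rival 2-sequence matches.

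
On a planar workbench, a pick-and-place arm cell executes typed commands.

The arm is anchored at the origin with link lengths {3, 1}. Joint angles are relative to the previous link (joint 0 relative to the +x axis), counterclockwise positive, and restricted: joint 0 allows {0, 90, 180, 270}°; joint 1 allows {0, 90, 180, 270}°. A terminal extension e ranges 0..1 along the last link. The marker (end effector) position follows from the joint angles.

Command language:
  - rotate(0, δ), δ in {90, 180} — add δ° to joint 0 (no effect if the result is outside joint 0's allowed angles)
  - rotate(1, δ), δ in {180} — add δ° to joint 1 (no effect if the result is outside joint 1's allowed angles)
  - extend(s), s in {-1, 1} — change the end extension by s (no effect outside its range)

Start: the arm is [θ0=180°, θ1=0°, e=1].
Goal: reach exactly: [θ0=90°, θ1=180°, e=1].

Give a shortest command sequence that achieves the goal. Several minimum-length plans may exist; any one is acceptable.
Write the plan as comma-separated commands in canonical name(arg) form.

begin: [θ0=180°, θ1=0°, e=1]
step 1 (rotate(0, 180)): [θ0=0°, θ1=0°, e=1]
step 2 (rotate(0, 90)): [θ0=90°, θ1=0°, e=1]
step 3 (rotate(1, 180)): [θ0=90°, θ1=180°, e=1]
shorter routes all fall short; 3 is best.

rotate(0, 180), rotate(0, 90), rotate(1, 180)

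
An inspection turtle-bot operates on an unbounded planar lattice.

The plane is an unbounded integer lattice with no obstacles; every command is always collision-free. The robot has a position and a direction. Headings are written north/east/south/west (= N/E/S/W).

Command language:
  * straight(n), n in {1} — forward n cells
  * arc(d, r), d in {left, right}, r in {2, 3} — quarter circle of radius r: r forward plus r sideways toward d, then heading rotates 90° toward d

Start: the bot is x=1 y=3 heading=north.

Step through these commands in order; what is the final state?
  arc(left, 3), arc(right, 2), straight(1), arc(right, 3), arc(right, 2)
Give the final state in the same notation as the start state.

x=1 y=10 heading=south

t0: x=1 y=3 heading=north
t=1 arc(left, 3) ⇒ x=-2 y=6 heading=west
t=2 arc(right, 2) ⇒ x=-4 y=8 heading=north
t=3 straight(1) ⇒ x=-4 y=9 heading=north
t=4 arc(right, 3) ⇒ x=-1 y=12 heading=east
t=5 arc(right, 2) ⇒ x=1 y=10 heading=south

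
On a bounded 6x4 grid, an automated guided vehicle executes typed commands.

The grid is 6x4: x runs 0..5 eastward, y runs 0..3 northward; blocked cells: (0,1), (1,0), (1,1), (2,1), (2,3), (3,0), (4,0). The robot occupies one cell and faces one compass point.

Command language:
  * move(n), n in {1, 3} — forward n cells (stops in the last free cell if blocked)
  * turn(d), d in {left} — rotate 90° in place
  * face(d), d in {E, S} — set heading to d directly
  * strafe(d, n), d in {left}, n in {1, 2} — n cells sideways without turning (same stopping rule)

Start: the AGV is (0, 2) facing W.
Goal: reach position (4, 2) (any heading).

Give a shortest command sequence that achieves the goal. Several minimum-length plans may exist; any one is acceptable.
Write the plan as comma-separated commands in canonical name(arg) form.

face(S), strafe(left, 2), strafe(left, 2)

from: (0, 2) facing W
step 1 (face(S)): (0, 2) facing S
step 2 (strafe(left, 2)): (2, 2) facing S
step 3 (strafe(left, 2)): (4, 2) facing S
minimal: 3 command(s), checked below 3.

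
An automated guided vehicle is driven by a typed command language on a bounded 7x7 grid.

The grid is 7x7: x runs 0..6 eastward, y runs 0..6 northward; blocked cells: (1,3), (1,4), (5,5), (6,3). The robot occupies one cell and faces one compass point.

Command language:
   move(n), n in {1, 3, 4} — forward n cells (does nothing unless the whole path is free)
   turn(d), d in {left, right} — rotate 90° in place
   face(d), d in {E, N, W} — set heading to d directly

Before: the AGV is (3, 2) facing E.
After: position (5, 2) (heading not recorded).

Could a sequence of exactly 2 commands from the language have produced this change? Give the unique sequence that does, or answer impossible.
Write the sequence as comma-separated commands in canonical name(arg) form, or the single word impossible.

from: (3, 2) facing E
[1] after move(1): (4, 2) facing E
[2] after move(1): (5, 2) facing E
no other 2-command option fits: unique.

move(1), move(1)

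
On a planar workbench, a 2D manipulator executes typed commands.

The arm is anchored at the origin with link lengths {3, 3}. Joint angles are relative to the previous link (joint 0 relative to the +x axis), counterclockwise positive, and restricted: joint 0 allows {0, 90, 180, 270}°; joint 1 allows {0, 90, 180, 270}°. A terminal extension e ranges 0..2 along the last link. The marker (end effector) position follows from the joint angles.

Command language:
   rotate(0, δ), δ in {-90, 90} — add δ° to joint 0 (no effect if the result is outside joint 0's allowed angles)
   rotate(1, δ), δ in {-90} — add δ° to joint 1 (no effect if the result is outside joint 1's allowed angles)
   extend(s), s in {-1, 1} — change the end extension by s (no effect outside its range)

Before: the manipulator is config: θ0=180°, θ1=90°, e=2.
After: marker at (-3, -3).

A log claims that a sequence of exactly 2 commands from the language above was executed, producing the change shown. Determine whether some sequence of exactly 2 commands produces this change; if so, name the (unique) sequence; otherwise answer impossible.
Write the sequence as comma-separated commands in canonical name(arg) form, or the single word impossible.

extend(-1), extend(-1)

begin: config: θ0=180°, θ1=90°, e=2
1. extend(-1) → config: θ0=180°, θ1=90°, e=1
2. extend(-1) → config: θ0=180°, θ1=90°, e=0
no other 2-command option fits: unique.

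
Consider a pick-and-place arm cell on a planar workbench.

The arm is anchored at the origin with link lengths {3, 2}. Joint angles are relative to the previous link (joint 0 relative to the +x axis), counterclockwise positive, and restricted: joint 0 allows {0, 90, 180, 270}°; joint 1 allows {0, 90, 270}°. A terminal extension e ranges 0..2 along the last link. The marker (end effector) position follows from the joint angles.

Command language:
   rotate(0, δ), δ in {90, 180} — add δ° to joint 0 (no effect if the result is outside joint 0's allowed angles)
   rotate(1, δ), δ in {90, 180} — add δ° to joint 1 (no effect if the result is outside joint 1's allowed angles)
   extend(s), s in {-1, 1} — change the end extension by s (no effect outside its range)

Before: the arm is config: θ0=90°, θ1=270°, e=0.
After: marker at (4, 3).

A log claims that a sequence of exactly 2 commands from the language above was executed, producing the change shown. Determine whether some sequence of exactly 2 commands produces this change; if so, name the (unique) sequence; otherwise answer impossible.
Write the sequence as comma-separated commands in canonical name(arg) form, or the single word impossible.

extend(1), extend(1)

initial: config: θ0=90°, θ1=270°, e=0
1. extend(1) → config: θ0=90°, θ1=270°, e=1
2. extend(1) → config: θ0=90°, θ1=270°, e=2
uniquely the one of 36 2-step routes that fits.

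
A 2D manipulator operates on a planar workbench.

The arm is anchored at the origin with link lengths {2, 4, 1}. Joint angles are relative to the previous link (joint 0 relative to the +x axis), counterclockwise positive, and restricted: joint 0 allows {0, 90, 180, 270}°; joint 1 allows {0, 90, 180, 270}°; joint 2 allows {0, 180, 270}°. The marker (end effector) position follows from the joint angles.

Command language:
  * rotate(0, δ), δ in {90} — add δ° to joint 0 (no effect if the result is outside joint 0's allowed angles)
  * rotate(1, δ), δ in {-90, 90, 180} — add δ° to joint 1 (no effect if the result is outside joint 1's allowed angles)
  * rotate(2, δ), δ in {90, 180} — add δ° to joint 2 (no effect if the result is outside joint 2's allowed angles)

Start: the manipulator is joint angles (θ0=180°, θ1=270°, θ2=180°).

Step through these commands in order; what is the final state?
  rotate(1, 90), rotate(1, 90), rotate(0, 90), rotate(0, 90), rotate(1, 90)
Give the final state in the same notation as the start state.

initial: joint angles (θ0=180°, θ1=270°, θ2=180°)
step 1 (rotate(1, 90)): joint angles (θ0=180°, θ1=0°, θ2=180°)
step 2 (rotate(1, 90)): joint angles (θ0=180°, θ1=90°, θ2=180°)
step 3 (rotate(0, 90)): joint angles (θ0=270°, θ1=90°, θ2=180°)
step 4 (rotate(0, 90)): joint angles (θ0=0°, θ1=90°, θ2=180°)
step 5 (rotate(1, 90)): joint angles (θ0=0°, θ1=180°, θ2=180°)

joint angles (θ0=0°, θ1=180°, θ2=180°)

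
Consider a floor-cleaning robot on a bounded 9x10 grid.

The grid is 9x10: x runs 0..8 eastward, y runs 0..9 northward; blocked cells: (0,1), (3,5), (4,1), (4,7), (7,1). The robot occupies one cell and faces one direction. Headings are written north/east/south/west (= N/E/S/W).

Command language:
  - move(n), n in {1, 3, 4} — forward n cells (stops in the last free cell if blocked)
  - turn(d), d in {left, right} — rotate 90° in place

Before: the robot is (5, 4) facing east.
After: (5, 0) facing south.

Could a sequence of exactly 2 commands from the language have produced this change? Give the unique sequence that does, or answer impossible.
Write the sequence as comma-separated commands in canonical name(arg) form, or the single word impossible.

turn(right), move(4)

key: position moved to (5,0) AND the heading swung to S — translation plus rotation needed
t0: (5, 4) facing east
1. turn(right) → (5, 4) facing south
2. move(4) → (5, 0) facing south
all 25 alternatives checked — unique.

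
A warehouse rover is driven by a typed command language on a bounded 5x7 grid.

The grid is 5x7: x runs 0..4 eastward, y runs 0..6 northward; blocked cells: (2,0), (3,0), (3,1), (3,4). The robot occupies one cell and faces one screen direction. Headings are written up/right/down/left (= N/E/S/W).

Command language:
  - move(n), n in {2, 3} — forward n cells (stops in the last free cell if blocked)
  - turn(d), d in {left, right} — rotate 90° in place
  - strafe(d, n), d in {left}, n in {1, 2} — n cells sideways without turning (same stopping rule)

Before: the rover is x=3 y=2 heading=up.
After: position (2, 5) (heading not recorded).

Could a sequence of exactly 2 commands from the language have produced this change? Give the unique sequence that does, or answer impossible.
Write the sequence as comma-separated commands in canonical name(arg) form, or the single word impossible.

strafe(left, 1), move(3)

key: order matters: swapping strafe(left, 1) and move(3) lands elsewhere
begin: x=3 y=2 heading=up
t=1 strafe(left, 1) ⇒ x=2 y=2 heading=up
t=2 move(3) ⇒ x=2 y=5 heading=up
no other 2-command option fits: unique.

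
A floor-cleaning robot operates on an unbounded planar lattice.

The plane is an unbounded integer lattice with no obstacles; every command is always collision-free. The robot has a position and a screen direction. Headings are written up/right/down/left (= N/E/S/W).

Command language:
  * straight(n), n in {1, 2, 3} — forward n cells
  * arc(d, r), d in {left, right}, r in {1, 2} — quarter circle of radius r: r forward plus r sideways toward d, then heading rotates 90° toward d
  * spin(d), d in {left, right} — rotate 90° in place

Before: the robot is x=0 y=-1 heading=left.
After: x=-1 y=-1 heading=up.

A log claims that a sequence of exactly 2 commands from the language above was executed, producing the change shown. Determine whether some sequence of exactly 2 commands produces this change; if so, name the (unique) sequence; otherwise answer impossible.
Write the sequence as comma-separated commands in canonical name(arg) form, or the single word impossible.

straight(1), spin(right)

key: running spin(right) before straight(1) would end elsewhere — order is forced
start: x=0 y=-1 heading=left
t=1 straight(1) ⇒ x=-1 y=-1 heading=left
t=2 spin(right) ⇒ x=-1 y=-1 heading=up
no rival 2-sequence matches.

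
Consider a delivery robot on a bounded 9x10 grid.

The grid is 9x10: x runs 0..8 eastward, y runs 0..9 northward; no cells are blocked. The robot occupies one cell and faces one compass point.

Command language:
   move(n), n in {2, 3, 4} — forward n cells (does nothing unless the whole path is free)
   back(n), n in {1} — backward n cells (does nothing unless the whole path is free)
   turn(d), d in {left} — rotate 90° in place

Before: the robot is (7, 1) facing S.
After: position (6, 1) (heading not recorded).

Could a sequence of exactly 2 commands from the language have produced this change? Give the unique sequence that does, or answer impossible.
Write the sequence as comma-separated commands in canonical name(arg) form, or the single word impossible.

turn(left), back(1)

key: order matters: swapping turn(left) and back(1) lands elsewhere
t0: (7, 1) facing S
[1] after turn(left): (7, 1) facing E
[2] after back(1): (6, 1) facing E
uniquely the one of 25 2-step routes that fits.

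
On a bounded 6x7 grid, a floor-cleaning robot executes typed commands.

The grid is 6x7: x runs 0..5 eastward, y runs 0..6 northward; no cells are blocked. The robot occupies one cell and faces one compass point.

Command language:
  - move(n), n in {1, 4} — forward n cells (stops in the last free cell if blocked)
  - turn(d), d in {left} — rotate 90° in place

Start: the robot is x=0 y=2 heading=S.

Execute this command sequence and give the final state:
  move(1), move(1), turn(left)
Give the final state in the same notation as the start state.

x=0 y=0 heading=E

begin: x=0 y=2 heading=S
[1] after move(1): x=0 y=1 heading=S
[2] after move(1): x=0 y=0 heading=S
[3] after turn(left): x=0 y=0 heading=E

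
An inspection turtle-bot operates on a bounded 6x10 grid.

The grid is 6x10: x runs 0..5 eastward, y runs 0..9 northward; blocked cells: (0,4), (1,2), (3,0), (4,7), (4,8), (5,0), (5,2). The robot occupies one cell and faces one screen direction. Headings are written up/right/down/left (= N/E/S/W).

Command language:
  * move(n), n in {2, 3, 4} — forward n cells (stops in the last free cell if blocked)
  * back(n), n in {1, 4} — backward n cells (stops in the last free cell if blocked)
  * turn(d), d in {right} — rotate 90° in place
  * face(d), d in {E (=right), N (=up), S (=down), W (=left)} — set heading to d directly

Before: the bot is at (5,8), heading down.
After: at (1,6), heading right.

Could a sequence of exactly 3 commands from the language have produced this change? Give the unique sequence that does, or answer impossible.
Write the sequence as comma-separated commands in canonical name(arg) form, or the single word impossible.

key: cell and facing (now E) both changed — the 3 commands mix motion and turning
initial: at (5,8), heading down
1. move(2) → at (5,6), heading down
2. face(E) → at (5,6), heading right
3. back(4) → at (1,6), heading right
no other 3-command option fits: unique.

move(2), face(E), back(4)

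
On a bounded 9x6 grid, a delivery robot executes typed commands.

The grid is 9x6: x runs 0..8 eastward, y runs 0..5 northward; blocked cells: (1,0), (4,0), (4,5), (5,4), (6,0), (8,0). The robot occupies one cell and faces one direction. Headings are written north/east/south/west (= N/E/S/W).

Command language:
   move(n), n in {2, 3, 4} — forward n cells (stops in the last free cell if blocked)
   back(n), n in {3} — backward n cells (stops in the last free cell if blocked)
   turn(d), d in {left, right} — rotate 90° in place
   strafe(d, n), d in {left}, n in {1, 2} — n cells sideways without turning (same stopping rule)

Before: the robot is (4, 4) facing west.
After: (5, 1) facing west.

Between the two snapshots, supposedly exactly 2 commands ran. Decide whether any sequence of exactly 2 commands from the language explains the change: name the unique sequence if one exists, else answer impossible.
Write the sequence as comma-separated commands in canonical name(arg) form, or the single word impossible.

checked all 2-command options: none fits.

impossible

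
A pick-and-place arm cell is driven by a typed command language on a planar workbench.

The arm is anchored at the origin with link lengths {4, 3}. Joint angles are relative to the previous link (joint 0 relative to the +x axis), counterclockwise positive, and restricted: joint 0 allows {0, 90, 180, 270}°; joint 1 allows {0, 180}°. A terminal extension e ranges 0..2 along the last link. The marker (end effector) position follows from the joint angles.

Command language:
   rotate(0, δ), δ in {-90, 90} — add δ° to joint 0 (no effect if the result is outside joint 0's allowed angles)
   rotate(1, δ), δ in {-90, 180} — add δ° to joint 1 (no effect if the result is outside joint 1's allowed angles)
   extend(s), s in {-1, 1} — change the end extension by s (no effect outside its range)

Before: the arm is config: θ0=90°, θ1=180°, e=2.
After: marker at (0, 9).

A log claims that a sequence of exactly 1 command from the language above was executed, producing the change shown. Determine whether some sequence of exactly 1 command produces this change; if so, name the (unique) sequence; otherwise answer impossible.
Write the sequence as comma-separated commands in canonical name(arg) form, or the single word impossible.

rotate(1, 180)

from: config: θ0=90°, θ1=180°, e=2
1. rotate(1, 180) → config: θ0=90°, θ1=0°, e=2
all 6 alternatives checked — unique.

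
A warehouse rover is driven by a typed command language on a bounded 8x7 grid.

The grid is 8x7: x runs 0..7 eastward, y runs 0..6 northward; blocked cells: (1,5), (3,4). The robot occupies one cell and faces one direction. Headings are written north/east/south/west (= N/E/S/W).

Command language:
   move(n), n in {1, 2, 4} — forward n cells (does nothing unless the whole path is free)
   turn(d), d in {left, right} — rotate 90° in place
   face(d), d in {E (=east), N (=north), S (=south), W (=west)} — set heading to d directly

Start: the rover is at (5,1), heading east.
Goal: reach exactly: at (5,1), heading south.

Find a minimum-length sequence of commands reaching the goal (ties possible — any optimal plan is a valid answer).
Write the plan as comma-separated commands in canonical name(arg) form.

start: at (5,1), heading east
[1] after face(S): at (5,1), heading south
no 0-step plan works, so 1 is optimal.

face(S)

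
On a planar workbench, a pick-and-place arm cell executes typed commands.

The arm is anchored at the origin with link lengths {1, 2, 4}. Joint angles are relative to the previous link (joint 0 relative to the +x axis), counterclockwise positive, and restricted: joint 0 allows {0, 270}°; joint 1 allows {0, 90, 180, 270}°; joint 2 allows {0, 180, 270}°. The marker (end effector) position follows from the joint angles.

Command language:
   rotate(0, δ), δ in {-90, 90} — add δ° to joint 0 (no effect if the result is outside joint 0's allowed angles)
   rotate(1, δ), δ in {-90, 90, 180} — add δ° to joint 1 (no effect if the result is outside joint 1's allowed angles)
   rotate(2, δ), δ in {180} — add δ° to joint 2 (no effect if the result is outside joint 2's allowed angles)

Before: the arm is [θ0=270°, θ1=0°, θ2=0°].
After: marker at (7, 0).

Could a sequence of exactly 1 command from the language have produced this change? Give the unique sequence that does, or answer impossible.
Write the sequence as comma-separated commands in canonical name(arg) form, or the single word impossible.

rotate(0, 90)

initial: [θ0=270°, θ1=0°, θ2=0°]
1. rotate(0, 90) → [θ0=0°, θ1=0°, θ2=0°]
no other 1-command option fits: unique.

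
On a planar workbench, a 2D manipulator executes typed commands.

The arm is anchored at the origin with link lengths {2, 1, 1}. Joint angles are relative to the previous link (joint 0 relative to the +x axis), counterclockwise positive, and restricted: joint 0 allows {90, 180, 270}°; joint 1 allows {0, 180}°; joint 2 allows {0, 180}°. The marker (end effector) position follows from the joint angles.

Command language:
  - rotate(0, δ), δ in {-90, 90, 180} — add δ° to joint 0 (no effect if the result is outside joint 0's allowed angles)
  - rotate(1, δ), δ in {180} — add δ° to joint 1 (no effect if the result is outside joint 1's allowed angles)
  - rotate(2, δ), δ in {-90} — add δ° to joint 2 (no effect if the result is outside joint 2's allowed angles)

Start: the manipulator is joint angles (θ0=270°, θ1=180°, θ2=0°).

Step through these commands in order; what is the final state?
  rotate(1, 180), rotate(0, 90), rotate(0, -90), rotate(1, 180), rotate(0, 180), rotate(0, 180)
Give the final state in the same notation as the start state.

t0: joint angles (θ0=270°, θ1=180°, θ2=0°)
t=1 rotate(1, 180) ⇒ joint angles (θ0=270°, θ1=0°, θ2=0°)
t=2 rotate(0, 90) ⇒ joint angles (θ0=270°, θ1=0°, θ2=0°)
t=3 rotate(0, -90) ⇒ joint angles (θ0=180°, θ1=0°, θ2=0°)
t=4 rotate(1, 180) ⇒ joint angles (θ0=180°, θ1=180°, θ2=0°)
t=5 rotate(0, 180) ⇒ joint angles (θ0=180°, θ1=180°, θ2=0°)
t=6 rotate(0, 180) ⇒ joint angles (θ0=180°, θ1=180°, θ2=0°)

joint angles (θ0=180°, θ1=180°, θ2=0°)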